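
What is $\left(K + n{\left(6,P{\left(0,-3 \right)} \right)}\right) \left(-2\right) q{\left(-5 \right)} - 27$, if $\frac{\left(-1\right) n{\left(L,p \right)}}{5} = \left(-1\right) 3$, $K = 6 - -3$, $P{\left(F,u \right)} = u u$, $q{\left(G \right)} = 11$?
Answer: $-555$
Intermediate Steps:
$P{\left(F,u \right)} = u^{2}$
$K = 9$ ($K = 6 + 3 = 9$)
$n{\left(L,p \right)} = 15$ ($n{\left(L,p \right)} = - 5 \left(\left(-1\right) 3\right) = \left(-5\right) \left(-3\right) = 15$)
$\left(K + n{\left(6,P{\left(0,-3 \right)} \right)}\right) \left(-2\right) q{\left(-5 \right)} - 27 = \left(9 + 15\right) \left(-2\right) 11 - 27 = 24 \left(-2\right) 11 - 27 = \left(-48\right) 11 - 27 = -528 - 27 = -555$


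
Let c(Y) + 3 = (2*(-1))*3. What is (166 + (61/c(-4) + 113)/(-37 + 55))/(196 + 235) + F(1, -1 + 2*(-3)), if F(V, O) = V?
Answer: 48835/34911 ≈ 1.3988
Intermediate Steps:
c(Y) = -9 (c(Y) = -3 + (2*(-1))*3 = -3 - 2*3 = -3 - 6 = -9)
(166 + (61/c(-4) + 113)/(-37 + 55))/(196 + 235) + F(1, -1 + 2*(-3)) = (166 + (61/(-9) + 113)/(-37 + 55))/(196 + 235) + 1 = (166 + (61*(-⅑) + 113)/18)/431 + 1 = (166 + (-61/9 + 113)*(1/18))*(1/431) + 1 = (166 + (956/9)*(1/18))*(1/431) + 1 = (166 + 478/81)*(1/431) + 1 = (13924/81)*(1/431) + 1 = 13924/34911 + 1 = 48835/34911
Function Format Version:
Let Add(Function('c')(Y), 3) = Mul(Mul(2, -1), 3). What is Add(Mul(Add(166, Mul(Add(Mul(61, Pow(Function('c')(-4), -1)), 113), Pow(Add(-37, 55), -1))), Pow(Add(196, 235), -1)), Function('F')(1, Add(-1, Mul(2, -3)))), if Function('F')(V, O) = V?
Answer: Rational(48835, 34911) ≈ 1.3988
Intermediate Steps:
Function('c')(Y) = -9 (Function('c')(Y) = Add(-3, Mul(Mul(2, -1), 3)) = Add(-3, Mul(-2, 3)) = Add(-3, -6) = -9)
Add(Mul(Add(166, Mul(Add(Mul(61, Pow(Function('c')(-4), -1)), 113), Pow(Add(-37, 55), -1))), Pow(Add(196, 235), -1)), Function('F')(1, Add(-1, Mul(2, -3)))) = Add(Mul(Add(166, Mul(Add(Mul(61, Pow(-9, -1)), 113), Pow(Add(-37, 55), -1))), Pow(Add(196, 235), -1)), 1) = Add(Mul(Add(166, Mul(Add(Mul(61, Rational(-1, 9)), 113), Pow(18, -1))), Pow(431, -1)), 1) = Add(Mul(Add(166, Mul(Add(Rational(-61, 9), 113), Rational(1, 18))), Rational(1, 431)), 1) = Add(Mul(Add(166, Mul(Rational(956, 9), Rational(1, 18))), Rational(1, 431)), 1) = Add(Mul(Add(166, Rational(478, 81)), Rational(1, 431)), 1) = Add(Mul(Rational(13924, 81), Rational(1, 431)), 1) = Add(Rational(13924, 34911), 1) = Rational(48835, 34911)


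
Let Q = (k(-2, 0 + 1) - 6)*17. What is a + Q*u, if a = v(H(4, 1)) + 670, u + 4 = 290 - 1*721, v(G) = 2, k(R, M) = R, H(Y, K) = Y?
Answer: 59832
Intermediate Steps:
u = -435 (u = -4 + (290 - 1*721) = -4 + (290 - 721) = -4 - 431 = -435)
a = 672 (a = 2 + 670 = 672)
Q = -136 (Q = (-2 - 6)*17 = -8*17 = -136)
a + Q*u = 672 - 136*(-435) = 672 + 59160 = 59832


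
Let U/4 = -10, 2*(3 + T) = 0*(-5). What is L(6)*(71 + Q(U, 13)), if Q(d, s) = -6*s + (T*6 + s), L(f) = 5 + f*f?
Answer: -492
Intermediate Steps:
L(f) = 5 + f**2
T = -3 (T = -3 + (0*(-5))/2 = -3 + (1/2)*0 = -3 + 0 = -3)
U = -40 (U = 4*(-10) = -40)
Q(d, s) = -18 - 5*s (Q(d, s) = -6*s + (-3*6 + s) = -6*s + (-18 + s) = -18 - 5*s)
L(6)*(71 + Q(U, 13)) = (5 + 6**2)*(71 + (-18 - 5*13)) = (5 + 36)*(71 + (-18 - 65)) = 41*(71 - 83) = 41*(-12) = -492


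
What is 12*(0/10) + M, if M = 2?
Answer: 2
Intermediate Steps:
12*(0/10) + M = 12*(0/10) + 2 = 12*(0*(⅒)) + 2 = 12*0 + 2 = 0 + 2 = 2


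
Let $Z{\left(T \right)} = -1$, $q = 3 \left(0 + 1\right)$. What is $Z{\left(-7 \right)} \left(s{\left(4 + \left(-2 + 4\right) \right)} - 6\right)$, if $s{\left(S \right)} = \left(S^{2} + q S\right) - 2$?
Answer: $-46$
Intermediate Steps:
$q = 3$ ($q = 3 \cdot 1 = 3$)
$s{\left(S \right)} = -2 + S^{2} + 3 S$ ($s{\left(S \right)} = \left(S^{2} + 3 S\right) - 2 = -2 + S^{2} + 3 S$)
$Z{\left(-7 \right)} \left(s{\left(4 + \left(-2 + 4\right) \right)} - 6\right) = - (\left(-2 + \left(4 + \left(-2 + 4\right)\right)^{2} + 3 \left(4 + \left(-2 + 4\right)\right)\right) - 6) = - (\left(-2 + \left(4 + 2\right)^{2} + 3 \left(4 + 2\right)\right) - 6) = - (\left(-2 + 6^{2} + 3 \cdot 6\right) - 6) = - (\left(-2 + 36 + 18\right) - 6) = - (52 - 6) = \left(-1\right) 46 = -46$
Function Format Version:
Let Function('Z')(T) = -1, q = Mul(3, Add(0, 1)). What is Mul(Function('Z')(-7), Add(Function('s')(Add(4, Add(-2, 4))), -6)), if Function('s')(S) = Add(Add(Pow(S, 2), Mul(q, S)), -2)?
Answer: -46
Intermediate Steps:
q = 3 (q = Mul(3, 1) = 3)
Function('s')(S) = Add(-2, Pow(S, 2), Mul(3, S)) (Function('s')(S) = Add(Add(Pow(S, 2), Mul(3, S)), -2) = Add(-2, Pow(S, 2), Mul(3, S)))
Mul(Function('Z')(-7), Add(Function('s')(Add(4, Add(-2, 4))), -6)) = Mul(-1, Add(Add(-2, Pow(Add(4, Add(-2, 4)), 2), Mul(3, Add(4, Add(-2, 4)))), -6)) = Mul(-1, Add(Add(-2, Pow(Add(4, 2), 2), Mul(3, Add(4, 2))), -6)) = Mul(-1, Add(Add(-2, Pow(6, 2), Mul(3, 6)), -6)) = Mul(-1, Add(Add(-2, 36, 18), -6)) = Mul(-1, Add(52, -6)) = Mul(-1, 46) = -46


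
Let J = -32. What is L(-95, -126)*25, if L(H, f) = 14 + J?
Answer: -450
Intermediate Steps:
L(H, f) = -18 (L(H, f) = 14 - 32 = -18)
L(-95, -126)*25 = -18*25 = -450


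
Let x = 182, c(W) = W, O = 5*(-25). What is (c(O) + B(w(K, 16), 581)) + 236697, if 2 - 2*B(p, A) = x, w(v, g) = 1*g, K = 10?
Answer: 236482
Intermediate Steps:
w(v, g) = g
O = -125
B(p, A) = -90 (B(p, A) = 1 - 1/2*182 = 1 - 91 = -90)
(c(O) + B(w(K, 16), 581)) + 236697 = (-125 - 90) + 236697 = -215 + 236697 = 236482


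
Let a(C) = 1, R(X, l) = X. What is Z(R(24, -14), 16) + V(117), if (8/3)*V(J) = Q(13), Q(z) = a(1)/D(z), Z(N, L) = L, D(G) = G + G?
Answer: 3331/208 ≈ 16.014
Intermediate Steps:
D(G) = 2*G
Q(z) = 1/(2*z)
V(J) = 3/208 (V(J) = 3*((½)/13)/8 = 3*((½)*(1/13))/8 = (3/8)*(1/26) = 3/208)
Z(R(24, -14), 16) + V(117) = 16 + 3/208 = 3331/208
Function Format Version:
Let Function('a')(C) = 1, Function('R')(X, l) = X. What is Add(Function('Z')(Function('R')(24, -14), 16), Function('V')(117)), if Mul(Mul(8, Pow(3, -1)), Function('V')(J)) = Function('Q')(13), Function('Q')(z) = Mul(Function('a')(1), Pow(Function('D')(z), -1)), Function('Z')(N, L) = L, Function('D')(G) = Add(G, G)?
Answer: Rational(3331, 208) ≈ 16.014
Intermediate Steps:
Function('D')(G) = Mul(2, G)
Function('Q')(z) = Mul(Rational(1, 2), Pow(z, -1)) (Function('Q')(z) = Mul(1, Pow(Mul(2, z), -1)) = Mul(1, Mul(Rational(1, 2), Pow(z, -1))) = Mul(Rational(1, 2), Pow(z, -1)))
Function('V')(J) = Rational(3, 208) (Function('V')(J) = Mul(Rational(3, 8), Mul(Rational(1, 2), Pow(13, -1))) = Mul(Rational(3, 8), Mul(Rational(1, 2), Rational(1, 13))) = Mul(Rational(3, 8), Rational(1, 26)) = Rational(3, 208))
Add(Function('Z')(Function('R')(24, -14), 16), Function('V')(117)) = Add(16, Rational(3, 208)) = Rational(3331, 208)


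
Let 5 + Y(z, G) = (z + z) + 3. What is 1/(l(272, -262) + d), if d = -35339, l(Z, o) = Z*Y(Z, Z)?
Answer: 1/112085 ≈ 8.9218e-6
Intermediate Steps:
Y(z, G) = -2 + 2*z (Y(z, G) = -5 + ((z + z) + 3) = -5 + (2*z + 3) = -5 + (3 + 2*z) = -2 + 2*z)
l(Z, o) = Z*(-2 + 2*Z)
1/(l(272, -262) + d) = 1/(2*272*(-1 + 272) - 35339) = 1/(2*272*271 - 35339) = 1/(147424 - 35339) = 1/112085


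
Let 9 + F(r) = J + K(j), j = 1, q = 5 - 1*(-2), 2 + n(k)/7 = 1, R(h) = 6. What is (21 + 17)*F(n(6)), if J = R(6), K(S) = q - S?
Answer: 114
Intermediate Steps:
n(k) = -7 (n(k) = -14 + 7*1 = -14 + 7 = -7)
q = 7 (q = 5 + 2 = 7)
K(S) = 7 - S
J = 6
F(r) = 3 (F(r) = -9 + (6 + (7 - 1*1)) = -9 + (6 + (7 - 1)) = -9 + (6 + 6) = -9 + 12 = 3)
(21 + 17)*F(n(6)) = (21 + 17)*3 = 38*3 = 114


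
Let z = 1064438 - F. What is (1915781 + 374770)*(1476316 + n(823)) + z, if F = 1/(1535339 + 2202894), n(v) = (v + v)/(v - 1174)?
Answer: 1479007166763127751671/437373261 ≈ 3.3816e+12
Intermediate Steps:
n(v) = 2*v/(-1174 + v) (n(v) = (2*v)/(-1174 + v) = 2*v/(-1174 + v))
F = 1/3738233 ≈ 2.6751e-7
z = 3979117258053/3738233 (z = 1064438 - 1*1/3738233 = 1064438 - 1/3738233 = 3979117258053/3738233 ≈ 1.0644e+6)
(1915781 + 374770)*(1476316 + n(823)) + z = (1915781 + 374770)*(1476316 + 2*823/(-1174 + 823)) + 3979117258053/3738233 = 2290551*(1476316 + 2*823/(-351)) + 3979117258053/3738233 = 2290551*(1476316 + 2*823*(-1/351)) + 3979117258053/3738233 = 2290551*(1476316 - 1646/351) + 3979117258053/3738233 = 2290551*(518185270/351) + 3979117258053/3738233 = 395643262794590/117 + 3979117258053/3738233 = 1479007166763127751671/437373261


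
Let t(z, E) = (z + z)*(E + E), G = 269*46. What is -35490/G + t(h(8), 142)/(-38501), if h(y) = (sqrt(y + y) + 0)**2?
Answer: -739427701/238205687 ≈ -3.1042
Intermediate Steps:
G = 12374
h(y) = 2*y (h(y) = (sqrt(2*y) + 0)**2 = (sqrt(2)*sqrt(y) + 0)**2 = (sqrt(2)*sqrt(y))**2 = 2*y)
t(z, E) = 4*E*z (t(z, E) = (2*z)*(2*E) = 4*E*z)
-35490/G + t(h(8), 142)/(-38501) = -35490/12374 + (4*142*(2*8))/(-38501) = -35490*1/12374 + (4*142*16)*(-1/38501) = -17745/6187 + 9088*(-1/38501) = -17745/6187 - 9088/38501 = -739427701/238205687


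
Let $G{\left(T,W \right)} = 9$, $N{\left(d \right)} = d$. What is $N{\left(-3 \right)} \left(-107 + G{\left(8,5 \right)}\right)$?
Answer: $294$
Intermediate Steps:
$N{\left(-3 \right)} \left(-107 + G{\left(8,5 \right)}\right) = - 3 \left(-107 + 9\right) = \left(-3\right) \left(-98\right) = 294$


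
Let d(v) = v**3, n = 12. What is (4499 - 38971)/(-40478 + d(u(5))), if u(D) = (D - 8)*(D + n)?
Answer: 34472/173129 ≈ 0.19911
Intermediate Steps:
u(D) = (-8 + D)*(12 + D) (u(D) = (D - 8)*(D + 12) = (-8 + D)*(12 + D))
(4499 - 38971)/(-40478 + d(u(5))) = (4499 - 38971)/(-40478 + (-96 + 5**2 + 4*5)**3) = -34472/(-40478 + (-96 + 25 + 20)**3) = -34472/(-40478 + (-51)**3) = -34472/(-40478 - 132651) = -34472/(-173129) = -34472*(-1/173129) = 34472/173129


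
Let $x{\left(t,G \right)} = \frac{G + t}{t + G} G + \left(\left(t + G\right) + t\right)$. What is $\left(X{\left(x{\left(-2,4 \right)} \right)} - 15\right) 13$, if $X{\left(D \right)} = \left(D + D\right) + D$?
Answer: $-39$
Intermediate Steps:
$x{\left(t,G \right)} = 2 G + 2 t$ ($x{\left(t,G \right)} = \frac{G + t}{G + t} G + \left(\left(G + t\right) + t\right) = 1 G + \left(G + 2 t\right) = G + \left(G + 2 t\right) = 2 G + 2 t$)
$X{\left(D \right)} = 3 D$ ($X{\left(D \right)} = 2 D + D = 3 D$)
$\left(X{\left(x{\left(-2,4 \right)} \right)} - 15\right) 13 = \left(3 \left(2 \cdot 4 + 2 \left(-2\right)\right) - 15\right) 13 = \left(3 \left(8 - 4\right) - 15\right) 13 = \left(3 \cdot 4 - 15\right) 13 = \left(12 - 15\right) 13 = \left(-3\right) 13 = -39$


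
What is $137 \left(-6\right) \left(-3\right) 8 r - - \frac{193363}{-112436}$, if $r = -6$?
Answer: $- \frac{13309017811}{112436} \approx -1.1837 \cdot 10^{5}$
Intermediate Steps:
$137 \left(-6\right) \left(-3\right) 8 r - - \frac{193363}{-112436} = 137 \left(-6\right) \left(-3\right) 8 \left(-6\right) - - \frac{193363}{-112436} = 137 \cdot 18 \cdot 8 \left(-6\right) - \left(-193363\right) \left(- \frac{1}{112436}\right) = 137 \cdot 144 \left(-6\right) - \frac{193363}{112436} = 137 \left(-864\right) - \frac{193363}{112436} = -118368 - \frac{193363}{112436} = - \frac{13309017811}{112436}$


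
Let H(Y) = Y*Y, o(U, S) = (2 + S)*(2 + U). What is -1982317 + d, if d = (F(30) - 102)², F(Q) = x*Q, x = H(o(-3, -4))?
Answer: -1981993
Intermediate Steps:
H(Y) = Y²
x = 4 (x = (4 + 2*(-4) + 2*(-3) - 4*(-3))² = (4 - 8 - 6 + 12)² = 2² = 4)
F(Q) = 4*Q
d = 324 (d = (4*30 - 102)² = (120 - 102)² = 18² = 324)
-1982317 + d = -1982317 + 324 = -1981993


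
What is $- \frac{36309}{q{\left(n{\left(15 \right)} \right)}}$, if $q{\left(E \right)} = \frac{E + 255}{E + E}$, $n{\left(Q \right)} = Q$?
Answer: $- \frac{12103}{3} \approx -4034.3$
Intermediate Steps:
$q{\left(E \right)} = \frac{255 + E}{2 E}$
$- \frac{36309}{q{\left(n{\left(15 \right)} \right)}} = - \frac{36309}{\frac{1}{2} \cdot \frac{1}{15} \left(255 + 15\right)} = - \frac{36309}{\frac{1}{2} \cdot \frac{1}{15} \cdot 270} = - \frac{36309}{9} = \left(-36309\right) \frac{1}{9} = - \frac{12103}{3}$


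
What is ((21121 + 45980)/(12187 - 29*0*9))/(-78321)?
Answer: -22367/318166009 ≈ -7.0300e-5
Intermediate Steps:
((21121 + 45980)/(12187 - 29*0*9))/(-78321) = (67101/(12187 + 0*9))*(-1/78321) = (67101/(12187 + 0))*(-1/78321) = (67101/12187)*(-1/78321) = -22367/318166009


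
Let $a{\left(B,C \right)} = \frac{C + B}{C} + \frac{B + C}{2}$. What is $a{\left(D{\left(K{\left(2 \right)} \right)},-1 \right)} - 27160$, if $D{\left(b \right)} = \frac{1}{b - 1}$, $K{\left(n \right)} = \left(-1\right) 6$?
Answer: $- \frac{190116}{7} \approx -27159.0$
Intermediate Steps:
$K{\left(n \right)} = -6$
$D{\left(b \right)} = \frac{1}{-1 + b}$
$a{\left(B,C \right)} = \frac{B}{2} + \frac{C}{2} + \frac{B + C}{C}$ ($a{\left(B,C \right)} = \frac{B + C}{C} + \left(B + C\right) \frac{1}{2} = \frac{B + C}{C} + \left(\frac{B}{2} + \frac{C}{2}\right) = \frac{B}{2} + \frac{C}{2} + \frac{B + C}{C}$)
$a{\left(D{\left(K{\left(2 \right)} \right)},-1 \right)} - 27160 = \frac{\frac{1}{-1 - 6} + \frac{1}{2} \left(-1\right) \left(2 + \frac{1}{-1 - 6} - 1\right)}{-1} - 27160 = - (\frac{1}{-7} + \frac{1}{2} \left(-1\right) \left(2 + \frac{1}{-7} - 1\right)) - 27160 = - (- \frac{1}{7} + \frac{1}{2} \left(-1\right) \left(2 - \frac{1}{7} - 1\right)) - 27160 = - (- \frac{1}{7} + \frac{1}{2} \left(-1\right) \frac{6}{7}) - 27160 = - (- \frac{1}{7} - \frac{3}{7}) - 27160 = \left(-1\right) \left(- \frac{4}{7}\right) - 27160 = \frac{4}{7} - 27160 = - \frac{190116}{7}$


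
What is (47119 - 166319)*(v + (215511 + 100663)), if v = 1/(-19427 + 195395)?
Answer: -207245986462925/5499 ≈ -3.7688e+10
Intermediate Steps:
v = 1/175968 ≈ 5.6829e-6
(47119 - 166319)*(v + (215511 + 100663)) = (47119 - 166319)*(1/175968 + (215511 + 100663)) = -119200*(1/175968 + 316174) = -119200*55636506433/175968 = -207245986462925/5499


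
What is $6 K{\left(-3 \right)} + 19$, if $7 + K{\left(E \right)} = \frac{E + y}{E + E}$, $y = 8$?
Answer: $-28$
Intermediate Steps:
$K{\left(E \right)} = -7 + \frac{8 + E}{2 E}$ ($K{\left(E \right)} = -7 + \frac{E + 8}{E + E} = -7 + \frac{8 + E}{2 E}$)
$6 K{\left(-3 \right)} + 19 = 6 \left(- \frac{13}{2} + \frac{4}{-3}\right) + 19 = 6 \left(- \frac{13}{2} + 4 \left(- \frac{1}{3}\right)\right) + 19 = 6 \left(- \frac{13}{2} - \frac{4}{3}\right) + 19 = 6 \left(- \frac{47}{6}\right) + 19 = -47 + 19 = -28$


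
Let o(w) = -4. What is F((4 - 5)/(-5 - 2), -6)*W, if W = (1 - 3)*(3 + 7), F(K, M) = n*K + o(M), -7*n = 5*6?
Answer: 4520/49 ≈ 92.245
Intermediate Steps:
n = -30/7 (n = -5*6/7 = -⅐*30 = -30/7 ≈ -4.2857)
F(K, M) = -4 - 30*K/7 (F(K, M) = -30*K/7 - 4 = -4 - 30*K/7)
W = -20 (W = -2*10 = -20)
F((4 - 5)/(-5 - 2), -6)*W = (-4 - 30*(4 - 5)/(7*(-5 - 2)))*(-20) = (-4 - (-30)/(7*(-7)))*(-20) = (-4 - (-30)*(-1)/(7*7))*(-20) = (-4 - 30/7*⅐)*(-20) = (-4 - 30/49)*(-20) = -226/49*(-20) = 4520/49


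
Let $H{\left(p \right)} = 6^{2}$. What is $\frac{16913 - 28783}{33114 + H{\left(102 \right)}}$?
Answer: $- \frac{1187}{3315} \approx -0.35807$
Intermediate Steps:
$H{\left(p \right)} = 36$
$\frac{16913 - 28783}{33114 + H{\left(102 \right)}} = \frac{16913 - 28783}{33114 + 36} = - \frac{11870}{33150} = \left(-11870\right) \frac{1}{33150} = - \frac{1187}{3315}$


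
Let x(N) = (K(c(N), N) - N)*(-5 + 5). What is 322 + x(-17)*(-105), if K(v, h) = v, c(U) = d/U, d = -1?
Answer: 322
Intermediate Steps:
c(U) = -1/U
x(N) = 0 (x(N) = (-1/N - N)*(-5 + 5) = (-N - 1/N)*0 = 0)
322 + x(-17)*(-105) = 322 + 0*(-105) = 322 + 0 = 322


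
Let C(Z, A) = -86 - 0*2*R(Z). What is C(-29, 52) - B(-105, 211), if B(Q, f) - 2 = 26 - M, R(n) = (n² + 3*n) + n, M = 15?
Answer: -99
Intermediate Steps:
R(n) = n² + 4*n
B(Q, f) = 13 (B(Q, f) = 2 + (26 - 1*15) = 2 + (26 - 15) = 2 + 11 = 13)
C(Z, A) = -86 (C(Z, A) = -86 - 0*2*Z*(4 + Z) = -86 - 0*Z*(4 + Z) = -86 - 1*0 = -86 + 0 = -86)
C(-29, 52) - B(-105, 211) = -86 - 1*13 = -86 - 13 = -99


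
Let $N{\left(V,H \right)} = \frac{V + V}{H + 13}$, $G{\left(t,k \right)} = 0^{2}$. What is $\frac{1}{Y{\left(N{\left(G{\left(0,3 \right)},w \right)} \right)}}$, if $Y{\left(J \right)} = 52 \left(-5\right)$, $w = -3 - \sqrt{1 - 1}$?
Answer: $- \frac{1}{260} \approx -0.0038462$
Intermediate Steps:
$G{\left(t,k \right)} = 0$
$w = -3$ ($w = -3 - \sqrt{0} = -3 - 0 = -3 + 0 = -3$)
$N{\left(V,H \right)} = \frac{2 V}{13 + H}$
$Y{\left(J \right)} = -260$
$\frac{1}{Y{\left(N{\left(G{\left(0,3 \right)},w \right)} \right)}} = \frac{1}{-260} = - \frac{1}{260}$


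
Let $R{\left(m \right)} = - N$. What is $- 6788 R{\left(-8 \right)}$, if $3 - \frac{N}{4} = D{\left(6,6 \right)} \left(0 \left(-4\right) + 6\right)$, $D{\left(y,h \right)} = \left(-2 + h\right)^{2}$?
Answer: $-2525136$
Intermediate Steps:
$N = -372$ ($N = 12 - 4 \left(-2 + 6\right)^{2} \left(0 \left(-4\right) + 6\right) = 12 - 4 \cdot 4^{2} \left(0 + 6\right) = 12 - 4 \cdot 16 \cdot 6 = 12 - 384 = -372$)
$R{\left(m \right)} = 372$ ($R{\left(m \right)} = \left(-1\right) \left(-372\right) = 372$)
$- 6788 R{\left(-8 \right)} = \left(-6788\right) 372 = -2525136$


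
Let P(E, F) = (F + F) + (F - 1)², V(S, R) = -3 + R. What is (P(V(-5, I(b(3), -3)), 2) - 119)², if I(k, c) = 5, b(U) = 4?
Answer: 12996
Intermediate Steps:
P(E, F) = (-1 + F)² + 2*F (P(E, F) = 2*F + (-1 + F)² = (-1 + F)² + 2*F)
(P(V(-5, I(b(3), -3)), 2) - 119)² = ((1 + 2²) - 119)² = ((1 + 4) - 119)² = (5 - 119)² = (-114)² = 12996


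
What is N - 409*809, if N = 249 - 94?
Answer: -330726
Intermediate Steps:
N = 155
N - 409*809 = 155 - 409*809 = 155 - 330881 = -330726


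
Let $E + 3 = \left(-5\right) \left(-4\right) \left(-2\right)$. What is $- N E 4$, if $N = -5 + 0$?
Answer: $-860$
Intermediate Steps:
$N = -5$
$E = -43$ ($E = -3 + \left(-5\right) \left(-4\right) \left(-2\right) = -3 + 20 \left(-2\right) = -3 - 40 = -43$)
$- N E 4 = - \left(-5\right) \left(-43\right) 4 = - 215 \cdot 4 = \left(-1\right) 860 = -860$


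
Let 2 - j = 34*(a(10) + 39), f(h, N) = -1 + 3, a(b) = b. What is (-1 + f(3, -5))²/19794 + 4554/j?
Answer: -22535053/8234304 ≈ -2.7367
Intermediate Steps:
f(h, N) = 2
j = -1664 (j = 2 - 34*(10 + 39) = 2 - 34*49 = 2 - 1*1666 = 2 - 1666 = -1664)
(-1 + f(3, -5))²/19794 + 4554/j = (-1 + 2)²/19794 + 4554/(-1664) = 1²*(1/19794) + 4554*(-1/1664) = 1*(1/19794) - 2277/832 = 1/19794 - 2277/832 = -22535053/8234304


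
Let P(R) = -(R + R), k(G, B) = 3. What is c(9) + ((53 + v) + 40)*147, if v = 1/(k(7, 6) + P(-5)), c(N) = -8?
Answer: 177766/13 ≈ 13674.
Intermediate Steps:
P(R) = -2*R
v = 1/13 (v = 1/(3 - 2*(-5)) = 1/(3 + 10) = 1/13 ≈ 0.076923)
c(9) + ((53 + v) + 40)*147 = -8 + ((53 + 1/13) + 40)*147 = -8 + (690/13 + 40)*147 = -8 + (1210/13)*147 = -8 + 177870/13 = 177766/13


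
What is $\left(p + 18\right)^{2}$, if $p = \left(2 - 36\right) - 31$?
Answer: $2209$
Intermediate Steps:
$p = -65$ ($p = -34 - 31 = -65$)
$\left(p + 18\right)^{2} = \left(-65 + 18\right)^{2} = \left(-47\right)^{2} = 2209$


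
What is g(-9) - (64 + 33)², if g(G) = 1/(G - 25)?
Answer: -319907/34 ≈ -9409.0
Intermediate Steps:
g(G) = 1/(-25 + G)
g(-9) - (64 + 33)² = 1/(-25 - 9) - (64 + 33)² = 1/(-34) - 1*97² = -1/34 - 1*9409 = -1/34 - 9409 = -319907/34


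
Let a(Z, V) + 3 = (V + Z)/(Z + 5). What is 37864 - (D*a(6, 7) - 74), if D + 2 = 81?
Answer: 418898/11 ≈ 38082.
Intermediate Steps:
D = 79 (D = -2 + 81 = 79)
a(Z, V) = -3 + (V + Z)/(5 + Z) (a(Z, V) = -3 + (V + Z)/(Z + 5) = -3 + (V + Z)/(5 + Z))
37864 - (D*a(6, 7) - 74) = 37864 - (79*((-15 + 7 - 2*6)/(5 + 6)) - 74) = 37864 - (79*((-15 + 7 - 12)/11) - 74) = 37864 - (79*((1/11)*(-20)) - 74) = 37864 - (79*(-20/11) - 74) = 37864 - (-1580/11 - 74) = 37864 - 1*(-2394/11) = 37864 + 2394/11 = 418898/11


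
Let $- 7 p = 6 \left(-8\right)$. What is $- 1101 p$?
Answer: $- \frac{52848}{7} \approx -7549.7$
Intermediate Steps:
$p = \frac{48}{7}$ ($p = - \frac{6 \left(-8\right)}{7} = \left(- \frac{1}{7}\right) \left(-48\right) = \frac{48}{7} \approx 6.8571$)
$- 1101 p = \left(-1101\right) \frac{48}{7} = - \frac{52848}{7}$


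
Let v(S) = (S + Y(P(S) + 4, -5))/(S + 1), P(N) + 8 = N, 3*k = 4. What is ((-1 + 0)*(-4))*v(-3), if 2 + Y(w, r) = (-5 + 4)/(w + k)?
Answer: 164/17 ≈ 9.6471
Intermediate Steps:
k = 4/3 (k = (1/3)*4 = 4/3 ≈ 1.3333)
P(N) = -8 + N
Y(w, r) = -2 - 1/(4/3 + w) (Y(w, r) = -2 + (-5 + 4)/(w + 4/3) = -2 - 1/(4/3 + w))
v(S) = (S + (13 - 6*S)/(-8 + 3*S))/(1 + S) (v(S) = (S + (-11 - 6*((-8 + S) + 4))/(4 + 3*((-8 + S) + 4)))/(S + 1) = (S + (-11 - 6*(-4 + S))/(4 + 3*(-4 + S)))/(1 + S) = (S + (-11 + (24 - 6*S))/(4 + (-12 + 3*S)))/(1 + S) = (S + (13 - 6*S)/(-8 + 3*S))/(1 + S))
((-1 + 0)*(-4))*v(-3) = ((-1 + 0)*(-4))*((13 - 6*(-3) - 3*(-8 + 3*(-3)))/((1 - 3)*(-8 + 3*(-3)))) = (-1*(-4))*((13 + 18 - 3*(-8 - 9))/((-2)*(-8 - 9))) = 4*(-1/2*(13 + 18 - 3*(-17))/(-17)) = 4*(-1/2*(-1/17)*(13 + 18 + 51)) = 4*(-1/2*(-1/17)*82) = 4*(41/17) = 164/17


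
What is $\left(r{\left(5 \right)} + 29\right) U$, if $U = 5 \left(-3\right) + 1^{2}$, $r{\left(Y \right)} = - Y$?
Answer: $-336$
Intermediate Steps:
$U = -14$ ($U = -15 + 1 = -14$)
$\left(r{\left(5 \right)} + 29\right) U = \left(\left(-1\right) 5 + 29\right) \left(-14\right) = \left(-5 + 29\right) \left(-14\right) = 24 \left(-14\right) = -336$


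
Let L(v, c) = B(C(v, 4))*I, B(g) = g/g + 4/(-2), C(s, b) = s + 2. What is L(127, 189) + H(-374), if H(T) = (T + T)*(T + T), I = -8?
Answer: 559512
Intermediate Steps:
C(s, b) = 2 + s
B(g) = -1 (B(g) = 1 + 4*(-1/2) = 1 - 2 = -1)
L(v, c) = 8 (L(v, c) = -1*(-8) = 8)
H(T) = 4*T**2 (H(T) = (2*T)*(2*T) = 4*T**2)
L(127, 189) + H(-374) = 8 + 4*(-374)**2 = 8 + 4*139876 = 8 + 559504 = 559512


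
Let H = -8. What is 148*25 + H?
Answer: 3692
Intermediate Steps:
148*25 + H = 148*25 - 8 = 3700 - 8 = 3692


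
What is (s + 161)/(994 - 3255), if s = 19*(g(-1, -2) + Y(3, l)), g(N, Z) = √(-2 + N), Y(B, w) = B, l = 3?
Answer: -218/2261 - I*√3/119 ≈ -0.096418 - 0.014555*I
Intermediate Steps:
s = 57 + 19*I*√3 (s = 19*(√(-2 - 1) + 3) = 19*(√(-3) + 3) = 19*(I*√3 + 3) = 19*(3 + I*√3) = 57 + 19*I*√3 ≈ 57.0 + 32.909*I)
(s + 161)/(994 - 3255) = ((57 + 19*I*√3) + 161)/(994 - 3255) = (218 + 19*I*√3)/(-2261) = (218 + 19*I*√3)*(-1/2261) = -218/2261 - I*√3/119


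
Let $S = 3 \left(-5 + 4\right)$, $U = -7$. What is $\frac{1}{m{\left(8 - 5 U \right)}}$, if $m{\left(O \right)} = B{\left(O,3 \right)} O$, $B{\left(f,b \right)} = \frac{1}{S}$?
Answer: $- \frac{3}{43} \approx -0.069767$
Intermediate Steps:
$S = -3$ ($S = 3 \left(-1\right) = -3$)
$B{\left(f,b \right)} = - \frac{1}{3}$ ($B{\left(f,b \right)} = \frac{1}{-3} = - \frac{1}{3}$)
$m{\left(O \right)} = - \frac{O}{3}$
$\frac{1}{m{\left(8 - 5 U \right)}} = \frac{1}{\left(- \frac{1}{3}\right) \left(8 - -35\right)} = \frac{1}{\left(- \frac{1}{3}\right) \left(8 + 35\right)} = \frac{1}{\left(- \frac{1}{3}\right) 43} = \frac{1}{- \frac{43}{3}} = - \frac{3}{43}$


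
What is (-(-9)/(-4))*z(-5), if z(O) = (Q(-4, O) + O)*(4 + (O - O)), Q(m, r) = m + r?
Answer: 126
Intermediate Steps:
z(O) = -16 + 8*O (z(O) = ((-4 + O) + O)*(4 + (O - O)) = (-4 + 2*O)*(4 + 0) = (-4 + 2*O)*4 = -16 + 8*O)
(-(-9)/(-4))*z(-5) = (-(-9)/(-4))*(-16 + 8*(-5)) = (-(-9)*(-1)/4)*(-16 - 40) = -1*9/4*(-56) = -9/4*(-56) = 126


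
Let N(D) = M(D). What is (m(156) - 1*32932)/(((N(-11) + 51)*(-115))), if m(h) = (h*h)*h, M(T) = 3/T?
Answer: -20699162/32085 ≈ -645.13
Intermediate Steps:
N(D) = 3/D
m(h) = h³ (m(h) = h²*h = h³)
(m(156) - 1*32932)/(((N(-11) + 51)*(-115))) = (156³ - 1*32932)/(((3/(-11) + 51)*(-115))) = (3796416 - 32932)/(((3*(-1/11) + 51)*(-115))) = 3763484/(((-3/11 + 51)*(-115))) = 3763484/(((558/11)*(-115))) = 3763484/(-64170/11) = 3763484*(-11/64170) = -20699162/32085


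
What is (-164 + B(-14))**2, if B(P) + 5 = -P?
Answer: 24025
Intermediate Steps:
B(P) = -5 - P
(-164 + B(-14))**2 = (-164 + (-5 - 1*(-14)))**2 = (-164 + (-5 + 14))**2 = (-164 + 9)**2 = (-155)**2 = 24025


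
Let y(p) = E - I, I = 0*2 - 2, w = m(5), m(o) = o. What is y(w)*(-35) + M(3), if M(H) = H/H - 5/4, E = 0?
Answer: -281/4 ≈ -70.250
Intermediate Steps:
w = 5
I = -2 (I = 0 - 2 = -2)
M(H) = -¼ (M(H) = 1 - 5*¼ = 1 - 5/4 = -¼)
y(p) = 2 (y(p) = 0 - 1*(-2) = 0 + 2 = 2)
y(w)*(-35) + M(3) = 2*(-35) - ¼ = -70 - ¼ = -281/4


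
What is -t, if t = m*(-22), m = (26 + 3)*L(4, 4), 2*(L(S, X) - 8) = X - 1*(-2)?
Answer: 7018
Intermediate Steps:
L(S, X) = 9 + X/2 (L(S, X) = 8 + (X - 1*(-2))/2 = 8 + (X + 2)/2 = 8 + (2 + X)/2 = 8 + (1 + X/2) = 9 + X/2)
m = 319 (m = (26 + 3)*(9 + (½)*4) = 29*(9 + 2) = 29*11 = 319)
t = -7018 (t = 319*(-22) = -7018)
-t = -1*(-7018) = 7018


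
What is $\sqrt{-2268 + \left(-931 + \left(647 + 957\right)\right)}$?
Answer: $i \sqrt{1595} \approx 39.937 i$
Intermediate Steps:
$\sqrt{-2268 + \left(-931 + \left(647 + 957\right)\right)} = \sqrt{-2268 + \left(-931 + 1604\right)} = \sqrt{-2268 + 673} = \sqrt{-1595} = i \sqrt{1595}$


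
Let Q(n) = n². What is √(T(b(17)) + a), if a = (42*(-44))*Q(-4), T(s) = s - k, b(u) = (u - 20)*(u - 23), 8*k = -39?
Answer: I*√472722/4 ≈ 171.89*I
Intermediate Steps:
k = -39/8 (k = (⅛)*(-39) = -39/8 ≈ -4.8750)
b(u) = (-23 + u)*(-20 + u) (b(u) = (-20 + u)*(-23 + u) = (-23 + u)*(-20 + u))
T(s) = 39/8 + s (T(s) = s - 1*(-39/8) = s + 39/8 = 39/8 + s)
a = -29568 (a = (42*(-44))*(-4)² = -1848*16 = -29568)
√(T(b(17)) + a) = √((39/8 + (460 + 17² - 43*17)) - 29568) = √((39/8 + (460 + 289 - 731)) - 29568) = √((39/8 + 18) - 29568) = √(183/8 - 29568) = √(-236361/8) = I*√472722/4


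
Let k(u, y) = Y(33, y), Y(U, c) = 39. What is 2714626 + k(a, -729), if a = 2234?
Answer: 2714665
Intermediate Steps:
k(u, y) = 39
2714626 + k(a, -729) = 2714626 + 39 = 2714665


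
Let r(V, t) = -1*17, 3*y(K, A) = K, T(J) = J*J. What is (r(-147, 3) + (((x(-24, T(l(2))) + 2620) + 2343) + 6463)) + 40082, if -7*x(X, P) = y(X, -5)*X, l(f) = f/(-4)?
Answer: 360245/7 ≈ 51464.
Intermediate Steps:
l(f) = -f/4 (l(f) = f*(-¼) = -f/4)
T(J) = J²
y(K, A) = K/3
x(X, P) = -X²/21 (x(X, P) = -X/3*X/7 = -X²/21)
r(V, t) = -17
(r(-147, 3) + (((x(-24, T(l(2))) + 2620) + 2343) + 6463)) + 40082 = (-17 + (((-1/21*(-24)² + 2620) + 2343) + 6463)) + 40082 = (-17 + (((-1/21*576 + 2620) + 2343) + 6463)) + 40082 = (-17 + (((-192/7 + 2620) + 2343) + 6463)) + 40082 = (-17 + ((18148/7 + 2343) + 6463)) + 40082 = (-17 + (34549/7 + 6463)) + 40082 = (-17 + 79790/7) + 40082 = 79671/7 + 40082 = 360245/7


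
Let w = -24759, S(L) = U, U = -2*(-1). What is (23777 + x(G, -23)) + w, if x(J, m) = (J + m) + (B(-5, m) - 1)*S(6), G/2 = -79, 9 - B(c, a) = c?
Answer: -1137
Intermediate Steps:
U = 2
B(c, a) = 9 - c
S(L) = 2
G = -158 (G = 2*(-79) = -158)
x(J, m) = 26 + J + m (x(J, m) = (J + m) + ((9 - 1*(-5)) - 1)*2 = (J + m) + ((9 + 5) - 1)*2 = (J + m) + (14 - 1)*2 = (J + m) + 13*2 = (J + m) + 26 = 26 + J + m)
(23777 + x(G, -23)) + w = (23777 + (26 - 158 - 23)) - 24759 = (23777 - 155) - 24759 = 23622 - 24759 = -1137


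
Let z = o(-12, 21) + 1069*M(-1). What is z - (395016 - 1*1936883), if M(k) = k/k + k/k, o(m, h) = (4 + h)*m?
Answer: 1543705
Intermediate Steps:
o(m, h) = m*(4 + h)
M(k) = 2 (M(k) = 1 + 1 = 2)
z = 1838 (z = -12*(4 + 21) + 1069*2 = -12*25 + 2138 = -300 + 2138 = 1838)
z - (395016 - 1*1936883) = 1838 - (395016 - 1*1936883) = 1838 - (395016 - 1936883) = 1838 - 1*(-1541867) = 1838 + 1541867 = 1543705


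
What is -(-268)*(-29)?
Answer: -7772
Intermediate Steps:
-(-268)*(-29) = -1*7772 = -7772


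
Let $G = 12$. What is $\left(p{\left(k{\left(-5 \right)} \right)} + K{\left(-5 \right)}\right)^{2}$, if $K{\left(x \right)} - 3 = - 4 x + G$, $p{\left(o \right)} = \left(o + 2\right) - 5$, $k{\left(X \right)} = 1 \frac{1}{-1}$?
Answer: $961$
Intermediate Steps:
$k{\left(X \right)} = -1$ ($k{\left(X \right)} = 1 \left(-1\right) = -1$)
$p{\left(o \right)} = -3 + o$ ($p{\left(o \right)} = \left(2 + o\right) - 5 = -3 + o$)
$K{\left(x \right)} = 15 - 4 x$ ($K{\left(x \right)} = 3 - \left(-12 + 4 x\right) = 15 - 4 x$)
$\left(p{\left(k{\left(-5 \right)} \right)} + K{\left(-5 \right)}\right)^{2} = \left(\left(-3 - 1\right) + \left(15 - -20\right)\right)^{2} = \left(-4 + \left(15 + 20\right)\right)^{2} = \left(-4 + 35\right)^{2} = 31^{2} = 961$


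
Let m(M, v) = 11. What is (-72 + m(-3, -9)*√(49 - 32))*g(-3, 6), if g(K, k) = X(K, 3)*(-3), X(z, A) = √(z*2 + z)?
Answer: I*(648 - 99*√17) ≈ 239.81*I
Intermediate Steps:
X(z, A) = √3*√z (X(z, A) = √(2*z + z) = √(3*z) = √3*√z)
g(K, k) = -3*√3*√K (g(K, k) = (√3*√K)*(-3) = -3*√3*√K)
(-72 + m(-3, -9)*√(49 - 32))*g(-3, 6) = (-72 + 11*√(49 - 32))*(-3*√3*√(-3)) = (-72 + 11*√17)*(-3*√3*I*√3) = (-72 + 11*√17)*(-9*I) = -9*I*(-72 + 11*√17)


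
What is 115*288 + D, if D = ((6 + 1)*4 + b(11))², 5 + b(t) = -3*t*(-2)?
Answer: 41041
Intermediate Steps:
b(t) = -5 + 6*t (b(t) = -5 - 3*t*(-2) = -5 + 6*t)
D = 7921 (D = ((6 + 1)*4 + (-5 + 6*11))² = (7*4 + (-5 + 66))² = (28 + 61)² = 89² = 7921)
115*288 + D = 115*288 + 7921 = 33120 + 7921 = 41041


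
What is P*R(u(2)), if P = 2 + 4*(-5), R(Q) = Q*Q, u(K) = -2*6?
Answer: -2592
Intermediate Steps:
u(K) = -12
R(Q) = Q**2
P = -18 (P = 2 - 20 = -18)
P*R(u(2)) = -18*(-12)**2 = -18*144 = -2592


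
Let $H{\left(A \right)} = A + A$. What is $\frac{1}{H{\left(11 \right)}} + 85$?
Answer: $\frac{1871}{22} \approx 85.045$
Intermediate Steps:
$H{\left(A \right)} = 2 A$
$\frac{1}{H{\left(11 \right)}} + 85 = \frac{1}{2 \cdot 11} + 85 = \frac{1}{22} + 85 = \frac{1871}{22}$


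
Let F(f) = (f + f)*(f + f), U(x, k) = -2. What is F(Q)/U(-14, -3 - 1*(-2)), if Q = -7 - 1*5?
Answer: -288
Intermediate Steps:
Q = -12 (Q = -7 - 5 = -12)
F(f) = 4*f² (F(f) = (2*f)*(2*f) = 4*f²)
F(Q)/U(-14, -3 - 1*(-2)) = (4*(-12)²)/(-2) = -2*144 = -½*576 = -288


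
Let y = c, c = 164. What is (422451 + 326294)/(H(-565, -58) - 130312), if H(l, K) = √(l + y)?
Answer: -19514091688/3396243549 - 149749*I*√401/3396243549 ≈ -5.7458 - 0.00088295*I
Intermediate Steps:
y = 164
H(l, K) = √(164 + l) (H(l, K) = √(l + 164) = √(164 + l))
(422451 + 326294)/(H(-565, -58) - 130312) = (422451 + 326294)/(√(164 - 565) - 130312) = 748745/(√(-401) - 130312) = 748745/(I*√401 - 130312) = 748745/(-130312 + I*√401)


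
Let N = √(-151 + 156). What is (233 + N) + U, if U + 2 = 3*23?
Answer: 300 + √5 ≈ 302.24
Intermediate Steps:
U = 67 (U = -2 + 3*23 = -2 + 69 = 67)
N = √5 ≈ 2.2361
(233 + N) + U = (233 + √5) + 67 = 300 + √5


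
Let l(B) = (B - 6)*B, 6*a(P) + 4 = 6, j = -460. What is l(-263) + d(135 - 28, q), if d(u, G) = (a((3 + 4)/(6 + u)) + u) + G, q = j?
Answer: 211183/3 ≈ 70394.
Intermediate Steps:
a(P) = 1/3 (a(P) = -2/3 + (1/6)*6 = -2/3 + 1 = 1/3)
q = -460
d(u, G) = 1/3 + G + u (d(u, G) = (1/3 + u) + G = 1/3 + G + u)
l(B) = B*(-6 + B) (l(B) = (-6 + B)*B = B*(-6 + B))
l(-263) + d(135 - 28, q) = -263*(-6 - 263) + (1/3 - 460 + (135 - 28)) = -263*(-269) + (1/3 - 460 + 107) = 70747 - 1058/3 = 211183/3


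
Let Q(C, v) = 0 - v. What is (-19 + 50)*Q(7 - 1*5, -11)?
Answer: 341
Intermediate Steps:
Q(C, v) = -v
(-19 + 50)*Q(7 - 1*5, -11) = (-19 + 50)*(-1*(-11)) = 31*11 = 341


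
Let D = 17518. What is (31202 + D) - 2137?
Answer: 46583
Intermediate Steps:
(31202 + D) - 2137 = (31202 + 17518) - 2137 = 48720 - 2137 = 46583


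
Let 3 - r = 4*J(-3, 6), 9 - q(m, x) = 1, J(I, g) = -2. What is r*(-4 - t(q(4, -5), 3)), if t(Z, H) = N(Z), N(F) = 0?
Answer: -44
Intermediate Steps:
q(m, x) = 8 (q(m, x) = 9 - 1*1 = 9 - 1 = 8)
t(Z, H) = 0
r = 11 (r = 3 - 4*(-2) = 3 - 1*(-8) = 3 + 8 = 11)
r*(-4 - t(q(4, -5), 3)) = 11*(-4 - 1*0) = 11*(-4 + 0) = 11*(-4) = -44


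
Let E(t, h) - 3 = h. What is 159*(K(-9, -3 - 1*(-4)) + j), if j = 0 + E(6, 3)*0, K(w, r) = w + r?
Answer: -1272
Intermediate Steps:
E(t, h) = 3 + h
K(w, r) = r + w
j = 0 (j = 0 + (3 + 3)*0 = 0 + 6*0 = 0 + 0 = 0)
159*(K(-9, -3 - 1*(-4)) + j) = 159*(((-3 - 1*(-4)) - 9) + 0) = 159*(((-3 + 4) - 9) + 0) = 159*((1 - 9) + 0) = 159*(-8 + 0) = 159*(-8) = -1272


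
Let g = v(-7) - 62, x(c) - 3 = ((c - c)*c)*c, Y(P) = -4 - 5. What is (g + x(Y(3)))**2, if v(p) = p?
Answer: 4356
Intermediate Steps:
Y(P) = -9
x(c) = 3 (x(c) = 3 + ((c - c)*c)*c = 3 + (0*c)*c = 3 + 0*c = 3 + 0 = 3)
g = -69 (g = -7 - 62 = -69)
(g + x(Y(3)))**2 = (-69 + 3)**2 = (-66)**2 = 4356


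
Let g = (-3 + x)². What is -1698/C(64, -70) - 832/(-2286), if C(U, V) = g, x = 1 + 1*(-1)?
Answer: -215230/1143 ≈ -188.30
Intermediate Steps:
x = 0 (x = 1 - 1 = 0)
g = 9 (g = (-3 + 0)² = (-3)² = 9)
C(U, V) = 9
-1698/C(64, -70) - 832/(-2286) = -1698/9 - 832/(-2286) = -1698*⅑ - 832*(-1/2286) = -566/3 + 416/1143 = -215230/1143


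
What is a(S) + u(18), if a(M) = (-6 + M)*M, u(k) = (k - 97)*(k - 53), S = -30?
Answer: 3845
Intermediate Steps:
u(k) = (-97 + k)*(-53 + k)
a(M) = M*(-6 + M)
a(S) + u(18) = -30*(-6 - 30) + (5141 + 18² - 150*18) = -30*(-36) + (5141 + 324 - 2700) = 1080 + 2765 = 3845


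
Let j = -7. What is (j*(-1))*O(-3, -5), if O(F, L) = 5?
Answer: 35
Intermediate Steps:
(j*(-1))*O(-3, -5) = -7*(-1)*5 = 7*5 = 35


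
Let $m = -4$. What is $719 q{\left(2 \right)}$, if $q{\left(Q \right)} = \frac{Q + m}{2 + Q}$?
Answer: $- \frac{719}{2} \approx -359.5$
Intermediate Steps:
$q{\left(Q \right)} = \frac{-4 + Q}{2 + Q}$ ($q{\left(Q \right)} = \frac{Q - 4}{2 + Q} = \frac{-4 + Q}{2 + Q}$)
$719 q{\left(2 \right)} = 719 \frac{-4 + 2}{2 + 2} = 719 \cdot \frac{1}{4} \left(-2\right) = 719 \left(- \frac{1}{2}\right) = - \frac{719}{2}$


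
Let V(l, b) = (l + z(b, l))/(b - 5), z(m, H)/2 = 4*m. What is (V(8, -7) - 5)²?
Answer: 1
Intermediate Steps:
z(m, H) = 8*m (z(m, H) = 2*(4*m) = 8*m)
V(l, b) = (l + 8*b)/(-5 + b) (V(l, b) = (l + 8*b)/(b - 5) = (l + 8*b)/(-5 + b))
(V(8, -7) - 5)² = ((8 + 8*(-7))/(-5 - 7) - 5)² = ((8 - 56)/(-12) - 5)² = (-1/12*(-48) - 5)² = (4 - 5)² = (-1)² = 1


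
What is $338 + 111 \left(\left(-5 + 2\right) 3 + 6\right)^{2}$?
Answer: $1337$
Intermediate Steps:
$338 + 111 \left(\left(-5 + 2\right) 3 + 6\right)^{2} = 338 + 111 \left(\left(-3\right) 3 + 6\right)^{2} = 338 + 111 \left(-9 + 6\right)^{2} = 338 + 111 \left(-3\right)^{2} = 338 + 111 \cdot 9 = 338 + 999 = 1337$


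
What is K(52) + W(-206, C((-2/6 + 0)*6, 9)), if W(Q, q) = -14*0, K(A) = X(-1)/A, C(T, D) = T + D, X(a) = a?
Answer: -1/52 ≈ -0.019231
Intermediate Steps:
C(T, D) = D + T
K(A) = -1/A
W(Q, q) = 0
K(52) + W(-206, C((-2/6 + 0)*6, 9)) = -1/52 + 0 = -1/52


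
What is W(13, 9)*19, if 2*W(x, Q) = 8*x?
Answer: 988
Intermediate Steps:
W(x, Q) = 4*x (W(x, Q) = (8*x)/2 = 4*x)
W(13, 9)*19 = (4*13)*19 = 52*19 = 988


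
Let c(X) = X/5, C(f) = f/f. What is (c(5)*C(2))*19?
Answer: 19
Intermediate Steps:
C(f) = 1
c(X) = X/5 (c(X) = X*(⅕) = X/5)
(c(5)*C(2))*19 = (((⅕)*5)*1)*19 = (1*1)*19 = 1*19 = 19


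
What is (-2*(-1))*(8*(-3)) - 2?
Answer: -50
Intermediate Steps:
(-2*(-1))*(8*(-3)) - 2 = 2*(-24) - 2 = -48 - 2 = -50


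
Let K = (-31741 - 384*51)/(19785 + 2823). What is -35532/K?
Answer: 803307456/51325 ≈ 15651.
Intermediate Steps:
K = -51325/22608 (K = (-31741 - 19584)/22608 = -51325*1/22608 = -51325/22608 ≈ -2.2702)
-35532/K = -35532/(-51325/22608) = -35532*(-22608/51325) = 803307456/51325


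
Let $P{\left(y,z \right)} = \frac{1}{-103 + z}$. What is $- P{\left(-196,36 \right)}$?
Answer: $\frac{1}{67} \approx 0.014925$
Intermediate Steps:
$- P{\left(-196,36 \right)} = - \frac{1}{-103 + 36} = - \frac{1}{-67} = \left(-1\right) \left(- \frac{1}{67}\right) = \frac{1}{67}$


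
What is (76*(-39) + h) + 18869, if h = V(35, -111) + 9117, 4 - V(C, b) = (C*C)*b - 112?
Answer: 161113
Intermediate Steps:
V(C, b) = 116 - b*C² (V(C, b) = 4 - ((C*C)*b - 112) = 4 - (C²*b - 112) = 4 - (b*C² - 112) = 4 - (-112 + b*C²) = 4 + (112 - b*C²) = 116 - b*C²)
h = 145208 (h = (116 - 1*(-111)*35²) + 9117 = (116 - 1*(-111)*1225) + 9117 = (116 + 135975) + 9117 = 136091 + 9117 = 145208)
(76*(-39) + h) + 18869 = (76*(-39) + 145208) + 18869 = (-2964 + 145208) + 18869 = 142244 + 18869 = 161113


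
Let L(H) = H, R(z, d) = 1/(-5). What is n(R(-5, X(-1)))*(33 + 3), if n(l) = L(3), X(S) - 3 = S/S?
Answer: 108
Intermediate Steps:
X(S) = 4 (X(S) = 3 + S/S = 3 + 1 = 4)
R(z, d) = -⅕
n(l) = 3
n(R(-5, X(-1)))*(33 + 3) = 3*(33 + 3) = 3*36 = 108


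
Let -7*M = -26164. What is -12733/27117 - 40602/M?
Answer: -4020088625/354744594 ≈ -11.332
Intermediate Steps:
M = 26164/7 (M = -⅐*(-26164) = 26164/7 ≈ 3737.7)
-12733/27117 - 40602/M = -12733/27117 - 40602/26164/7 = -12733*1/27117 - 40602*7/26164 = -12733/27117 - 142107/13082 = -4020088625/354744594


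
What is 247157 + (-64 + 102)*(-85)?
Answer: 243927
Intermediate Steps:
247157 + (-64 + 102)*(-85) = 247157 + 38*(-85) = 247157 - 3230 = 243927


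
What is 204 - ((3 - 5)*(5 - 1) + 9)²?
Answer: 203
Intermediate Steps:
204 - ((3 - 5)*(5 - 1) + 9)² = 204 - (-2*4 + 9)² = 204 - (-8 + 9)² = 204 - 1*1² = 204 - 1*1 = 204 - 1 = 203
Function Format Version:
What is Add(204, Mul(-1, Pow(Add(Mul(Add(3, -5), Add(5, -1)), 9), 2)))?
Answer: 203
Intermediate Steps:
Add(204, Mul(-1, Pow(Add(Mul(Add(3, -5), Add(5, -1)), 9), 2))) = Add(204, Mul(-1, Pow(Add(Mul(-2, 4), 9), 2))) = Add(204, Mul(-1, Pow(Add(-8, 9), 2))) = Add(204, Mul(-1, Pow(1, 2))) = Add(204, Mul(-1, 1)) = Add(204, -1) = 203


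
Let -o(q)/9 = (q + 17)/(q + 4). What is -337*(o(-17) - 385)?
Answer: 129745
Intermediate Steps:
o(q) = -9*(17 + q)/(4 + q) (o(q) = -9*(q + 17)/(q + 4) = -9*(17 + q)/(4 + q))
-337*(o(-17) - 385) = -337*(9*(-17 - 1*(-17))/(4 - 17) - 385) = -337*(9*(-17 + 17)/(-13) - 385) = -337*(9*(-1/13)*0 - 385) = -337*(0 - 385) = -337*(-385) = 129745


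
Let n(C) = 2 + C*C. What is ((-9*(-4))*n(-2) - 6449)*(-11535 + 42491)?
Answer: -192948748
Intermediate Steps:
n(C) = 2 + C²
((-9*(-4))*n(-2) - 6449)*(-11535 + 42491) = ((-9*(-4))*(2 + (-2)²) - 6449)*(-11535 + 42491) = (36*(2 + 4) - 6449)*30956 = (36*6 - 6449)*30956 = (216 - 6449)*30956 = -6233*30956 = -192948748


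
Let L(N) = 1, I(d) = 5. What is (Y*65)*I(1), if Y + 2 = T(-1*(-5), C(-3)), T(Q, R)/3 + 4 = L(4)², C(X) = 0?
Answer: -3575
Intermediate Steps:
T(Q, R) = -9 (T(Q, R) = -12 + 3*1² = -12 + 3*1 = -12 + 3 = -9)
Y = -11 (Y = -2 - 9 = -11)
(Y*65)*I(1) = -11*65*5 = -715*5 = -3575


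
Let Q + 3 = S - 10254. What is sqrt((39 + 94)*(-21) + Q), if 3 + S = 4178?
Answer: 5*I*sqrt(355) ≈ 94.207*I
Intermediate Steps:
S = 4175 (S = -3 + 4178 = 4175)
Q = -6082 (Q = -3 + (4175 - 10254) = -3 - 6079 = -6082)
sqrt((39 + 94)*(-21) + Q) = sqrt((39 + 94)*(-21) - 6082) = sqrt(133*(-21) - 6082) = sqrt(-2793 - 6082) = sqrt(-8875) = 5*I*sqrt(355)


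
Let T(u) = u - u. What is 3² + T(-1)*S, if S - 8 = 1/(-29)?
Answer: 9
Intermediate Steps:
T(u) = 0
S = 231/29 (S = 8 + 1/(-29) = 8 - 1/29 = 231/29 ≈ 7.9655)
3² + T(-1)*S = 3² + 0*(231/29) = 9 + 0 = 9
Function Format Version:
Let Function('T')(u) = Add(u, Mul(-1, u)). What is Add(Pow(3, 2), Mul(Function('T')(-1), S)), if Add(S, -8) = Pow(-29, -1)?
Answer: 9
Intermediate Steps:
Function('T')(u) = 0
S = Rational(231, 29) (S = Add(8, Pow(-29, -1)) = Add(8, Rational(-1, 29)) = Rational(231, 29) ≈ 7.9655)
Add(Pow(3, 2), Mul(Function('T')(-1), S)) = Add(Pow(3, 2), Mul(0, Rational(231, 29))) = Add(9, 0) = 9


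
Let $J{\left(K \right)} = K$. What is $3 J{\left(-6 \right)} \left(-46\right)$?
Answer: $828$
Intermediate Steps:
$3 J{\left(-6 \right)} \left(-46\right) = 3 \left(-6\right) \left(-46\right) = \left(-18\right) \left(-46\right) = 828$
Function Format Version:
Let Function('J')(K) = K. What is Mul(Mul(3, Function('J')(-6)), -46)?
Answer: 828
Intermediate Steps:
Mul(Mul(3, Function('J')(-6)), -46) = Mul(Mul(3, -6), -46) = Mul(-18, -46) = 828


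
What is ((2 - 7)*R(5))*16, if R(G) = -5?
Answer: 400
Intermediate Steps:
((2 - 7)*R(5))*16 = ((2 - 7)*(-5))*16 = -5*(-5)*16 = 25*16 = 400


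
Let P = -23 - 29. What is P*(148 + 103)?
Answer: -13052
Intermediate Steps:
P = -52
P*(148 + 103) = -52*(148 + 103) = -52*251 = -13052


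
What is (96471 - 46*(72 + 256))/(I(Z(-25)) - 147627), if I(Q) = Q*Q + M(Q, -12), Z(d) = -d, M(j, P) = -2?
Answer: -81383/147004 ≈ -0.55361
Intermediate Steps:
I(Q) = -2 + Q**2 (I(Q) = Q*Q - 2 = Q**2 - 2 = -2 + Q**2)
(96471 - 46*(72 + 256))/(I(Z(-25)) - 147627) = (96471 - 46*(72 + 256))/((-2 + (-1*(-25))**2) - 147627) = (96471 - 46*328)/((-2 + 25**2) - 147627) = (96471 - 15088)/((-2 + 625) - 147627) = 81383/(623 - 147627) = 81383/(-147004) = 81383*(-1/147004) = -81383/147004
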